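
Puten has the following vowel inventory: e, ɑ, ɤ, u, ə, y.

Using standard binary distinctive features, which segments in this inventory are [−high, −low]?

e, ɤ, ə

First, the [−high] segments are /e, ɑ, ɤ, ə/.
Intersecting with [−low] leaves /e, ɤ, ə/.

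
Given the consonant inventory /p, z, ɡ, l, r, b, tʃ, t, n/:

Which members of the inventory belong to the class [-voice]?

The feature [voice] marks segments produced with vocal-fold vibration. In this inventory /p, tʃ, t/ lack that property, so they are [-voice]; /z, ɡ, l, r, b, n/ are [+voice].

p, tʃ, t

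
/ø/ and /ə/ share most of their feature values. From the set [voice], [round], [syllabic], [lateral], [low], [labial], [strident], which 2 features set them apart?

[labial], [round]

/ø/ (mid front rounded tense vowel) and /ə/ (mid central vowel (schwa)) agree on [+voice], [+syllabic], [−lateral], [−low], [−strident]. They differ on [labial] (/ø/ [+], /ə/ [−]), [round] (/ø/ [+], /ə/ [−]).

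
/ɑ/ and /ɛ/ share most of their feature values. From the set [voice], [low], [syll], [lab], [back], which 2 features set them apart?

[low], [back]

/ɑ/ (low back unrounded vowel) and /ɛ/ (mid front unrounded lax vowel) agree on [+voice], [+syllabic], [-labial]. They differ on [low] (/ɑ/ [+], /ɛ/ [-]), [back] (/ɑ/ [+], /ɛ/ [-]).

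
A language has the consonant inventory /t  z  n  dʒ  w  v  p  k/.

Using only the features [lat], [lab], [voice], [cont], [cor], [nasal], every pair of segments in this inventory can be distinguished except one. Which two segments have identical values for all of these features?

On the given features, /w/ and /v/ have an identical profile: [−lateral], [+labial], [+voice], [+continuant], [−coronal], [−nasal]. No other two segments in the inventory coincide on all 6 features. (They do differ in [sonorant], [round] and [dorsal], which are not among the given features.)

w, v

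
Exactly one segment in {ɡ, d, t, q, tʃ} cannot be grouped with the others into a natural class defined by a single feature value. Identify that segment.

tʃ

/q, t, ɡ, d/ are all [-delayed release], but /tʃ/ (voiceless postalveolar affricate) is [+delayed release]. No other single segment can be removed to leave a set sharing one feature value that the removed segment lacks, so /tʃ/ is the odd one out.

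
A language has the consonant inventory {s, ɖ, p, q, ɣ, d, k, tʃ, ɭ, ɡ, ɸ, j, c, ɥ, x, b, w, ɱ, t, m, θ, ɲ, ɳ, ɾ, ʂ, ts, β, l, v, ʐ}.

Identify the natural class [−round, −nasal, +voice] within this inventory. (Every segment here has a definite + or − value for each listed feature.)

ɖ, ɣ, d, ɭ, ɡ, j, b, ɾ, β, l, v, ʐ

First, the [−round] segments are /s, ɖ, p, q, ɣ, d, k, tʃ, ɭ, ɡ, ɸ, j, c, x, b, ɱ, t, m, θ, ɲ, ɳ, ɾ, ʂ, ts, β, l, v, ʐ/.
Intersecting with [−nasal] gives /s, ɖ, p, q, ɣ, d, k, tʃ, ɭ, ɡ, ɸ, j, c, x, b, t, θ, ɾ, ʂ, ts, β, l, v, ʐ/.
Then [+voice] leaves /ɖ, ɣ, d, ɭ, ɡ, j, b, ɾ, β, l, v, ʐ/.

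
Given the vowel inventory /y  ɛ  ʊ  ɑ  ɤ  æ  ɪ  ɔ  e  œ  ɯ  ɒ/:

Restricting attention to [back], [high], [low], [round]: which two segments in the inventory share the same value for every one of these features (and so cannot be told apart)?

ɛ, e

On the given features, /ɛ/ and /e/ have an identical profile: [−back], [−high], [−low], [−round]. No other two segments in the inventory coincide on all 4 features. (They do differ in [tense], which is not among the given features.)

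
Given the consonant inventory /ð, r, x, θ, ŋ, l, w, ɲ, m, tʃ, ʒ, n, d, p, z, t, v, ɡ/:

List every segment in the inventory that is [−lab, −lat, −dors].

Eliminate segments failing any feature: /x, ŋ, ɲ, ɡ/ are [+dorsal]; /l/ is [+lateral]; /w, m, p, v/ are [+labial]. The remaining /ð, r, θ, tʃ, ʒ, n, d, z, t/ satisfy [−labial], [−lateral], [−dorsal].

ð, r, θ, tʃ, ʒ, n, d, z, t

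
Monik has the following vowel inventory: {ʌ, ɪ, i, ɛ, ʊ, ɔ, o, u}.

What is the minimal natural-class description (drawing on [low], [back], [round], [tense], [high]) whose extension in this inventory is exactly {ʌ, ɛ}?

[-high, -round]

The class [-high], [-round] has exactly /ʌ, ɛ/ as its extension in this inventory. No smaller conjunction from the listed features achieves this: [-round] alone would also admit /ɪ, i/; [-high] alone would also admit /ɔ, o/; and checking the remaining single features turns up none with this extension.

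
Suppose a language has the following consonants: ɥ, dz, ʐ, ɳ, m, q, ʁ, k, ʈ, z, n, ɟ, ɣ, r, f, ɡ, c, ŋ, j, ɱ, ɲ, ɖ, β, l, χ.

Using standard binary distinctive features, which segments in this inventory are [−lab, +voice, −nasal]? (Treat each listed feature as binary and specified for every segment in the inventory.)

dz, ʐ, ʁ, z, ɟ, ɣ, r, ɡ, j, ɖ, l

Checking each segment against [−labial], [+voice], [−nasal]: /dz/ (voiced alveolar affricate), /ʐ/ (voiced retroflex fricative), /ʁ/ (voiced uvular fricative), /z/ (voiced alveolar fricative), /ɟ/ (voiced palatal stop), /ɣ/ (voiced velar fricative), among others, satisfy every feature; every other segment in the inventory fails at least one.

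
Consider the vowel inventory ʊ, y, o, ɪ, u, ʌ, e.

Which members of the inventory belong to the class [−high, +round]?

Checking each segment against [−high], [+round]: /o/ (mid back rounded tense vowel) satisfies every feature; every other segment in the inventory fails at least one.

o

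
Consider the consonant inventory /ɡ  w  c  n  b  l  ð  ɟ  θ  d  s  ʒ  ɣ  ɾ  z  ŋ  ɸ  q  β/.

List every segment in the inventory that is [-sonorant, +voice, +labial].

b, β

Checking each segment against [-sonorant], [+voice], [+labial]: /b/ (voiced bilabial stop), /β/ (voiced bilabial fricative) satisfy every feature; every other segment in the inventory fails at least one.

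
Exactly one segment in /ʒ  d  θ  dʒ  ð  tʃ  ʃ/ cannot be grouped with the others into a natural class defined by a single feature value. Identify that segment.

/dʒ, ð, ʃ, tʃ, θ, ʒ/ are all [+distributed], but /d/ (voiced alveolar stop) is [−distributed]. No other single segment can be removed to leave a set sharing one feature value that the removed segment lacks, so /d/ is the odd one out.

d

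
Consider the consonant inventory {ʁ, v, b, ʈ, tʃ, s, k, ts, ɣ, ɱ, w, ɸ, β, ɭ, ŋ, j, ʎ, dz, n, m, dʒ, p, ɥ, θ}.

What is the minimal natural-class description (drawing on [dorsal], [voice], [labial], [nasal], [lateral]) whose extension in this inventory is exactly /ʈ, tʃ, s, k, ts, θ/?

/ʈ, tʃ, s, k, ts, θ/ are all [−voice], [−labial], and no other segment in the inventory matches both values. Dropping any one of them over-generates: [−labial] alone would also admit /ʁ, ɣ, ɭ, ŋ, …/; [−voice] alone would also admit /ɸ, p/. No other single listed feature picks out exactly this set either, so fewer than two features will not do.

[−voice, −labial]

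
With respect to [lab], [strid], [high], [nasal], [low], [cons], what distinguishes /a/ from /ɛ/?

[low]

The two segments share [-labial], [-strident], [-high], [-nasal], [-consonantal]. The only feature from the list on which they differ: /a/ is [+low] while /ɛ/ is [-low].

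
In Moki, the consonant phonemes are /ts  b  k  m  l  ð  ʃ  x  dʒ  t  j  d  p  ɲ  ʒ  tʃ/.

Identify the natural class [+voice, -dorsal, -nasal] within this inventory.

b, l, ð, dʒ, d, ʒ

Eliminate segments failing any feature: /ts, k, ʃ, x, t, p, tʃ/ are [-voice]; /m/ is [+nasal]; /j, ɲ/ are [+dorsal]. The remaining /b, l, ð, dʒ, d, ʒ/ satisfy [+voice], [-dorsal], [-nasal].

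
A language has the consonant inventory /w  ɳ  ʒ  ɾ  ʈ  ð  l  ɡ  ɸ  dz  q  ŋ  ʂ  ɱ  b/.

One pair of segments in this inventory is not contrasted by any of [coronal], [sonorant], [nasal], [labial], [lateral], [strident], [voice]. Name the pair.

Both /ʒ/ and /dz/ are [+coronal], [−sonorant], [−nasal], [−labial], [−lateral], [+strident], [+voice]. Since the list omits [continuant], [anterior] and [distributed] — which do distinguish the voiced postalveolar fricative from the voiced alveolar affricate — this pair collapses; all other pairs remain distinct.

ʒ, dz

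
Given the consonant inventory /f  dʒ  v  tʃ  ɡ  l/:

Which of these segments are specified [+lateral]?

The [+lateral] segments here are /l/; the remaining /f, dʒ, v, tʃ, ɡ/ are [−lateral].

l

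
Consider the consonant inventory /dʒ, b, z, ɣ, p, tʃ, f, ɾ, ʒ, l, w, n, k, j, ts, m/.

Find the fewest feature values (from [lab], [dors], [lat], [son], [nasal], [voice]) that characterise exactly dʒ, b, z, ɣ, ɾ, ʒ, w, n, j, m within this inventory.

Every target segment is [+voice], [-lateral]; each remaining inventory member fails at least one of these. Each conjunct is needed — [-lateral] alone would also admit /p, tʃ, f, k, …/; [+voice] alone would also admit /l/ — and no other single listed feature has exactly this extension, so two is the minimum.

[+voice, -lat]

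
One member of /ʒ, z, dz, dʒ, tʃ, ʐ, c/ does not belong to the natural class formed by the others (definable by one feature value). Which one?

The remaining segments after removing /c/ share [+strident]; /c/ (voiceless palatal stop) is [−strident]. For every other candidate removal, the leftover set fails to share any single feature value that the removed segment lacks.

c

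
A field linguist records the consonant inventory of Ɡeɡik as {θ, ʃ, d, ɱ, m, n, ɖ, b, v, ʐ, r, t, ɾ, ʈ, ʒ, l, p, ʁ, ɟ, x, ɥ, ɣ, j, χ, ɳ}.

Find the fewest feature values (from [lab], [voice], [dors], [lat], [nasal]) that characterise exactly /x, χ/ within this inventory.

/x, χ/ are all [−voice], [+dorsal], and no other segment in the inventory matches both values. Dropping any one of them over-generates: [+dorsal] alone would also admit /ʁ, ɟ, ɥ, ɣ, …/; [−voice] alone would also admit /θ, ʃ, t, ʈ, …/. No other single listed feature picks out exactly this set either, so fewer than two features will not do.

[−voice, +dors]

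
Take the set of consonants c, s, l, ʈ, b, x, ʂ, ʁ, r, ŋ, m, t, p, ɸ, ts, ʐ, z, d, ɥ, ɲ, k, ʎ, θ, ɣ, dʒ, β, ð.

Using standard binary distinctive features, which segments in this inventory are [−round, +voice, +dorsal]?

Eliminate segments failing any feature: /c, s, ʈ, x, ʂ, t, p, ɸ, ts, k, θ/ are [−voice]; /l, b, r, m, ʐ, z, d, dʒ, β, ð/ are [−dorsal]; /ɥ/ is [+round]. The remaining /ʁ, ŋ, ɲ, ʎ, ɣ/ satisfy [−round], [+voice], [+dorsal].

ʁ, ŋ, ɲ, ʎ, ɣ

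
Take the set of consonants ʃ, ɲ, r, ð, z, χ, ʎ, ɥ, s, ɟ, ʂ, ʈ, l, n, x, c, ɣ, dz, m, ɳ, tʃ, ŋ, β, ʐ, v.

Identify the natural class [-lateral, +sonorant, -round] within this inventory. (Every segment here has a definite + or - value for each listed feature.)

ɲ, r, n, m, ɳ, ŋ

Checking each segment against [-lateral], [+sonorant], [-round]: /ɲ/ (palatal nasal), /r/ (alveolar trill), /n/ (alveolar nasal), /m/ (bilabial nasal), /ɳ/ (retroflex nasal), /ŋ/ (velar nasal) satisfy every feature; every other segment in the inventory fails at least one.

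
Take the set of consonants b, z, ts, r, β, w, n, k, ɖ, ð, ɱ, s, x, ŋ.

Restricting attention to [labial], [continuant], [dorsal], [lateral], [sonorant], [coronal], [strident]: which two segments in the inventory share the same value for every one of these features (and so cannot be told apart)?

z, s

/z/ (voiced alveolar fricative) and /s/ (voiceless alveolar fricative) are both [−labial], [+continuant], [−dorsal], [−lateral], [−sonorant], [+coronal], [+strident], so none of the listed features separates them. (They do differ in [voice], which is not among the given features.) Every other pair in the inventory differs on at least one listed feature.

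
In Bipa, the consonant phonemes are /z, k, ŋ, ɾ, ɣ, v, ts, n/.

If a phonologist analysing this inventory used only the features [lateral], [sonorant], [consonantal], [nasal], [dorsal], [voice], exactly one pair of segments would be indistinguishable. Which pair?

z, v

Both /z/ and /v/ are [-lateral], [-sonorant], [+consonantal], [-nasal], [-dorsal], [+voice]. Since the list omits [labial] and [coronal] — which do distinguish the voiced alveolar fricative from the voiced labiodental fricative — this pair collapses; all other pairs remain distinct.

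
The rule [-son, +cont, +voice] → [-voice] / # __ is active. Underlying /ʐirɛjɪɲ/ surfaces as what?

The only segment in the rule's environment that also matches [-son, +cont, +voice] is /ʐ/. Applying [-voice] turns the voiced retroflex fricative into /ʂ/ (voiceless retroflex fricative), giving [ʂirɛjɪɲ].

[ʂirɛjɪɲ]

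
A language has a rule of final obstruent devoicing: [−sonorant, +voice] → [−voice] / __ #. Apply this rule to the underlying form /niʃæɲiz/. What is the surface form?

[niʃæɲis]

The only segment in the rule's environment that also matches [−sonorant, +voice] is /z/. Applying [−voice] turns the voiced alveolar fricative into /s/ (voiceless alveolar fricative), giving [niʃæɲis].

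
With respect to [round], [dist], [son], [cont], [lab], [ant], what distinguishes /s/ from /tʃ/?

[continuant], [anterior], [distributed]

/s/ (voiceless alveolar fricative) and /tʃ/ (voiceless postalveolar affricate) agree on [−round], [−sonorant], [−labial]. They differ on [continuant] (/s/ [+], /tʃ/ [−]), [anterior] (/s/ [+], /tʃ/ [−]), [distributed] (/s/ [−], /tʃ/ [+]).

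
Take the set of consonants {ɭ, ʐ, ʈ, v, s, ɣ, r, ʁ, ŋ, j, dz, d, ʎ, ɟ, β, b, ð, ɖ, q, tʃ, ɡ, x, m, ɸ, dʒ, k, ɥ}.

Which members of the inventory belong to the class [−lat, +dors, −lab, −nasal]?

First, the [−lateral] segments are /ʐ, ʈ, v, s, ɣ, r, ʁ, ŋ, j, dz, d, ɟ, β, b, ð, ɖ, q, tʃ, ɡ, x, m, ɸ, dʒ, k, ɥ/.
Of those, [+dorsal] gives /ɣ, ʁ, ŋ, j, ɟ, q, ɡ, x, k, ɥ/.
Of those, [−labial] gives /ɣ, ʁ, ŋ, j, ɟ, q, ɡ, x, k/.
Then [−nasal] leaves /ɣ, ʁ, j, ɟ, q, ɡ, x, k/.

ɣ, ʁ, j, ɟ, q, ɡ, x, k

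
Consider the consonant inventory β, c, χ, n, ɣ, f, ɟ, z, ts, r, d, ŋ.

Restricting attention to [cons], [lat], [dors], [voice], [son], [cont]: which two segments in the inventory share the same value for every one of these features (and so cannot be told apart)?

β, z

On the given features, /β/ and /z/ have an identical profile: [+consonantal], [-lateral], [-dorsal], [+voice], [-sonorant], [+continuant]. No other two segments in the inventory coincide on all 6 features. (They do differ in [strident], [labial] and [coronal], which are not among the given features.)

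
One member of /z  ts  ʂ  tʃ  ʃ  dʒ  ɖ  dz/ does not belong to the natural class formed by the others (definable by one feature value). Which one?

/tʃ, z, dz, ʃ, ʂ, ts, dʒ/ are all [+strident], but /ɖ/ (voiced retroflex stop) is [−strident]. No other single segment can be removed to leave a set sharing one feature value that the removed segment lacks, so /ɖ/ is the odd one out.

ɖ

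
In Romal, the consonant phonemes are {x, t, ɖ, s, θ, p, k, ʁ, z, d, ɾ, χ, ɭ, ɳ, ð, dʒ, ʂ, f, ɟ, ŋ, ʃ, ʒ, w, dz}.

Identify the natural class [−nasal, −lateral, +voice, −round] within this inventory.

ɖ, ʁ, z, d, ɾ, ð, dʒ, ɟ, ʒ, dz

First, the [−nasal] segments are /x, t, ɖ, s, θ, p, k, ʁ, z, d, ɾ, χ, ɭ, ð, dʒ, ʂ, f, ɟ, ʃ, ʒ, w, dz/.
Among these, [−lateral] gives /x, t, ɖ, s, θ, p, k, ʁ, z, d, ɾ, χ, ð, dʒ, ʂ, f, ɟ, ʃ, ʒ, w, dz/.
Within that set, [+voice] gives /ɖ, ʁ, z, d, ɾ, ð, dʒ, ɟ, ʒ, w, dz/.
Of those, [−round] leaves /ɖ, ʁ, z, d, ɾ, ð, dʒ, ɟ, ʒ, dz/.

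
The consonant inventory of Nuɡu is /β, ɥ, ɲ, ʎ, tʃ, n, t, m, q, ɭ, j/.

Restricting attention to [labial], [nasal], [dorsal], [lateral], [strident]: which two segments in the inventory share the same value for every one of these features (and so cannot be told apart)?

q, j

/q/ (voiceless uvular stop) and /j/ (palatal glide) are both [-labial], [-nasal], [+dorsal], [-lateral], [-strident], so none of the listed features separates them. (They do differ in [sonorant], [voice], [continuant], [high] and [back], which are not among the given features.) Every other pair in the inventory differs on at least one listed feature.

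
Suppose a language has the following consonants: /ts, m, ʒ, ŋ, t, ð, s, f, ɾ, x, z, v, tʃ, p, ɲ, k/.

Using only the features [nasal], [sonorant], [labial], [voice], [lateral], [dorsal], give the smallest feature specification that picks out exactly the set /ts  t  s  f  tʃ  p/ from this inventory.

/ts, t, s, f, tʃ, p/ are all [−voice], [−dorsal], and no other segment in the inventory matches both values. Dropping any one of them over-generates: [−dorsal] alone would also admit /m, ʒ, ð, ɾ, …/; [−voice] alone would also admit /x, k/. No other single listed feature picks out exactly this set either, so fewer than two features will not do.

[−voice, −dorsal]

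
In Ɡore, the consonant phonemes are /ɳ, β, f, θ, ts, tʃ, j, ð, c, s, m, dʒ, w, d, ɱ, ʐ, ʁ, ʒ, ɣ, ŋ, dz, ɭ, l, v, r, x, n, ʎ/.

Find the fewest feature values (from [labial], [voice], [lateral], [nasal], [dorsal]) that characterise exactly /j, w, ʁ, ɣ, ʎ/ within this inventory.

[+voice, −nasal, +dorsal]

/j, w, ʁ, ɣ, ʎ/ are all [+voice], [−nasal], [+dorsal], and no other segment in the inventory matches all three values. Dropping any one of them over-generates: [−nasal, +dorsal] alone would also admit /c, x/; [+voice, +dorsal] alone would also admit /ŋ/; [+voice, −nasal] alone would also admit /β, ð, dʒ, d, …/. No other combination of two listed features picks out exactly this set either, so fewer than three features will not do.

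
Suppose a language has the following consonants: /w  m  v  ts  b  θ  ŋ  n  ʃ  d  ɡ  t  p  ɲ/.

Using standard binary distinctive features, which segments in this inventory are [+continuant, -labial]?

θ, ʃ

Eliminate segments failing any feature: /w, v/ are [+labial]; /m, ts, b, ŋ, n, d, ɡ, t, p, ɲ/ are [-continuant]. The remaining /θ, ʃ/ satisfy [+continuant], [-labial].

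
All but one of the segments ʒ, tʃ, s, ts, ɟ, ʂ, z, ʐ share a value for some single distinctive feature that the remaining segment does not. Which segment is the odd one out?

The remaining segments after removing /ɟ/ share [+strident]; /ɟ/ (voiced palatal stop) is [−strident]. For every other candidate removal, the leftover set fails to share any single feature value that the removed segment lacks.

ɟ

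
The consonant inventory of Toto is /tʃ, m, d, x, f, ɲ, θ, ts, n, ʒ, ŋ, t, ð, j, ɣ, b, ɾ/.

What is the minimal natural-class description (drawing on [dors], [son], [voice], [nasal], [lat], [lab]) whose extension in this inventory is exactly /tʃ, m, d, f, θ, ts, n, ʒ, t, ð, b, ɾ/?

Every target segment is [−dorsal] and no other inventory member is, so one feature is enough.

[−dors]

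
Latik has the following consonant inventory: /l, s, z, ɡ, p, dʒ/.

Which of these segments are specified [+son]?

The [+sonorant] segments here are /l/; the remaining /s, z, ɡ, p, dʒ/ are [-sonorant].

l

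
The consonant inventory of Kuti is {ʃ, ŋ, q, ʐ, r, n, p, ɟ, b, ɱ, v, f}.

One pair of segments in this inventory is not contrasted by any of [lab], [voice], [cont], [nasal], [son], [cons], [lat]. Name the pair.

n, ŋ

On the given features, /n/ and /ŋ/ have an identical profile: [−labial], [+voice], [−continuant], [+nasal], [+sonorant], [+consonantal], [−lateral]. No other two segments in the inventory coincide on all 7 features. (They do differ in [coronal] and [dorsal], which are not among the given features.)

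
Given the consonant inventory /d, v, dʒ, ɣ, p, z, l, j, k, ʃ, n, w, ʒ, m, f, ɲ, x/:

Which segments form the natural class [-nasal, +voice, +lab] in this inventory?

v, w

Eliminate segments failing any feature: /d, dʒ, ɣ, z, l, j, ʒ/ are [-labial]; /p, k, ʃ, f, x/ are [-voice]; /n, m, ɲ/ are [+nasal]. The remaining /v, w/ satisfy [-nasal], [+voice], [+labial].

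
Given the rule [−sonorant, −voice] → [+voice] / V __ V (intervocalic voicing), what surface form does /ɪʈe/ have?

[ɪɖe]

The only segment in the rule's environment that also matches [−sonorant, −voice] is /ʈ/. Applying [+voice] turns the voiceless retroflex stop into /ɖ/ (voiced retroflex stop), giving [ɪɖe].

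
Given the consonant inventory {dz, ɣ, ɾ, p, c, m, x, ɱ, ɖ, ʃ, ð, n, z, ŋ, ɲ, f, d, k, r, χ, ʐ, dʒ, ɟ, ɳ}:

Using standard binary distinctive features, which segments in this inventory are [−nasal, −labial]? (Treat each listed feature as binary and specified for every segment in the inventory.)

dz, ɣ, ɾ, c, x, ɖ, ʃ, ð, z, d, k, r, χ, ʐ, dʒ, ɟ

Eliminate segments failing any feature: /p, f/ are [+labial]; /m, ɱ, n, ŋ, ɲ, ɳ/ are [+nasal]. The remaining /dz, ɣ, ɾ, c, x, ɖ, ʃ, ð, z, d, k, r, χ, ʐ, dʒ, ɟ/ satisfy [−nasal], [−labial].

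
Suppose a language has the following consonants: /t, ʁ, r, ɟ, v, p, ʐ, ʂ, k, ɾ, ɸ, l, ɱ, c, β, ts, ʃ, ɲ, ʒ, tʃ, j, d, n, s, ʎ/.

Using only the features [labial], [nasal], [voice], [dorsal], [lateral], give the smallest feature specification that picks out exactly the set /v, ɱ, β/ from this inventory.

[+voice, +labial]

Every target segment is [+voice], [+labial]; each remaining inventory member fails at least one of these. Each conjunct is needed — [+labial] alone would also admit /p, ɸ/; [+voice] alone would also admit /ʁ, r, ɟ, ʐ, …/ — and no other single listed feature has exactly this extension, so two is the minimum.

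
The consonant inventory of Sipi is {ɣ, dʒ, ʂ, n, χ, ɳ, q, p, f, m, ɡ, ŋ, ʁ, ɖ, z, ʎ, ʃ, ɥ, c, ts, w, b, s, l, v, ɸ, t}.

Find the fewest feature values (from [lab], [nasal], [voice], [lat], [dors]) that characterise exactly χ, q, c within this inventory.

/χ, q, c/ are all [-voice], [+dorsal], and no other segment in the inventory matches both values. Dropping any one of them over-generates: [+dorsal] alone would also admit /ɣ, ɡ, ŋ, ʁ, …/; [-voice] alone would also admit /ʂ, p, f, ʃ, …/. No other single listed feature picks out exactly this set either, so fewer than two features will not do.

[-voice, +dors]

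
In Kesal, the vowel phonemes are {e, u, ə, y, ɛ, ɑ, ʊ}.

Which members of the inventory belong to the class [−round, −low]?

e, ə, ɛ

Checking each segment against [−round], [−low]: /e/ (mid front unrounded tense vowel), /ə/ (mid central vowel (schwa)), /ɛ/ (mid front unrounded lax vowel) satisfy every feature; every other segment in the inventory fails at least one.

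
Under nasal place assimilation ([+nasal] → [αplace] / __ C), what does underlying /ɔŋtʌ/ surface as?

/ŋ/ sits before the [+coronal] consonant /t/, so it takes on [+coronal] and surfaces as /n/. The rest of the form is unaffected: [ɔntʌ].

[ɔntʌ]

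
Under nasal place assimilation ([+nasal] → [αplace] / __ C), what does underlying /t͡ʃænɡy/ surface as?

[t͡ʃæŋɡy]

In /t͡ʃænɡy/, the nasal /n/ precedes /ɡ/, which is [+dorsal]. The nasal assimilates in place, becoming the [+dorsal] nasal /ŋ/. The surface form is [t͡ʃæŋɡy].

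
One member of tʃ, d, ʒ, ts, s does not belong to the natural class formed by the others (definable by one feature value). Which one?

/ʒ, ts, tʃ, s/ are all [+strident], but /d/ (voiced alveolar stop) is [−strident]. No other single segment can be removed to leave a set sharing one feature value that the removed segment lacks, so /d/ is the odd one out.

d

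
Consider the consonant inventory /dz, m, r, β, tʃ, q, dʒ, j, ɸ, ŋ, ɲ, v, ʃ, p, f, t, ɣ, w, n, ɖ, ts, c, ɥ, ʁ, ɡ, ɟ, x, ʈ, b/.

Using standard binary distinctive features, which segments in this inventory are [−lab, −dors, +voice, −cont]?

Checking each segment against [−labial], [−dorsal], [+voice], [−continuant]: /dz/ (voiced alveolar affricate), /dʒ/ (voiced postalveolar affricate), /n/ (alveolar nasal), /ɖ/ (voiced retroflex stop) satisfy every feature; every other segment in the inventory fails at least one.

dz, dʒ, n, ɖ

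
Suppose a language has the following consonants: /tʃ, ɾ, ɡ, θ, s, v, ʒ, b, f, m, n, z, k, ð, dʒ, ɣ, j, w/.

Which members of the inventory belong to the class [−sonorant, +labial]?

Checking each segment against [−sonorant], [+labial]: /v/ (voiced labiodental fricative), /b/ (voiced bilabial stop), /f/ (voiceless labiodental fricative) satisfy every feature; every other segment in the inventory fails at least one.

v, b, f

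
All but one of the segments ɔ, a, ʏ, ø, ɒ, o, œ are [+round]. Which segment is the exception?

a

Every segment except /a/ is [+round]. /a/ (low unrounded vowel) is [-round], so it is the exception.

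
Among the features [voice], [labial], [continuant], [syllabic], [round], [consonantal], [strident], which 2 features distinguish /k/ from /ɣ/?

/k/ is the voiceless velar stop and /ɣ/ is the voiced velar fricative. Both are [−labial], [−syllabic], [−round], [+consonantal], [−strident]. /k/ is [−voice] while /ɣ/ is [+voice]; /k/ is [−continuant] while /ɣ/ is [+continuant], so the distinguishing features are [voice], [continuant].

[voice], [continuant]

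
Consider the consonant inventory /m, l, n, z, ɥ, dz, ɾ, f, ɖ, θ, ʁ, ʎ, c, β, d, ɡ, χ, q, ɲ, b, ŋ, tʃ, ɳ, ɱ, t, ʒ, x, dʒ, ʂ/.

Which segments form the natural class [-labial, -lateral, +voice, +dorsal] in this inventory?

Checking each segment against [-labial], [-lateral], [+voice], [+dorsal]: /ʁ/ (voiced uvular fricative), /ɡ/ (voiced velar stop), /ɲ/ (palatal nasal), /ŋ/ (velar nasal) satisfy every feature; every other segment in the inventory fails at least one.

ʁ, ɡ, ɲ, ŋ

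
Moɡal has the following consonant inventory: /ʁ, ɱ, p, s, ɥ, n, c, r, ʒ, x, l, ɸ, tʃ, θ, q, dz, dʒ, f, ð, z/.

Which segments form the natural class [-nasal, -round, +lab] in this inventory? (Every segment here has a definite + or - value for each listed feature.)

Among the inventory, the [-nasal] segments are /ʁ, p, s, ɥ, c, r, ʒ, x, l, ɸ, tʃ, θ, q, dz, dʒ, f, ð, z/.
Intersecting with [-round] gives /ʁ, p, s, c, r, ʒ, x, l, ɸ, tʃ, θ, q, dz, dʒ, f, ð, z/.
Of those, [+labial] leaves /p, ɸ, f/.

p, ɸ, f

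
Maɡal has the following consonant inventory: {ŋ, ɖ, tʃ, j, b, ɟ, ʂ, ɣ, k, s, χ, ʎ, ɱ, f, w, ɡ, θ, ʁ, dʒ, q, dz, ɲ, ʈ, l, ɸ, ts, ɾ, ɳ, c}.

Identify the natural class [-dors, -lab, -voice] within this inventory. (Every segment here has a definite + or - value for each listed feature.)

The [-dorsal] segments are /ɖ, tʃ, b, ʂ, s, ɱ, f, θ, dʒ, dz, ʈ, l, ɸ, ts, ɾ, ɳ/.
Then [-labial] gives /ɖ, tʃ, ʂ, s, θ, dʒ, dz, ʈ, l, ts, ɾ, ɳ/.
Of those, [-voice] leaves /tʃ, ʂ, s, θ, ʈ, ts/.

tʃ, ʂ, s, θ, ʈ, ts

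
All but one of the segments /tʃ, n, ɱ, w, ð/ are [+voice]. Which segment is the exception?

/tʃ/ is the voiceless postalveolar affricate, which is [−voice]; the rest — /n, ɱ, w, ð/ — are [+voice].

tʃ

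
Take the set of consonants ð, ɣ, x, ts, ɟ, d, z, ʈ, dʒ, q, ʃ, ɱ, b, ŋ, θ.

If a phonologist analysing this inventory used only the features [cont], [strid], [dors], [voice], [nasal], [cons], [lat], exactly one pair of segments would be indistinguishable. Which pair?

d, b

Both /d/ and /b/ are [−continuant], [−strident], [−dorsal], [+voice], [−nasal], [+consonantal], [−lateral]. Since the list omits [labial] and [coronal] — which do distinguish the voiced alveolar stop from the voiced bilabial stop — this pair collapses; all other pairs remain distinct.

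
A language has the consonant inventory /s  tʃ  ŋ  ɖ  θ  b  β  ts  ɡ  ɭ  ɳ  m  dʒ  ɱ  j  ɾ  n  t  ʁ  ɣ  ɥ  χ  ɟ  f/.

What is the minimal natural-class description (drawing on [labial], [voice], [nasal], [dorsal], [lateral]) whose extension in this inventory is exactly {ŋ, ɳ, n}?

[+nasal, −labial]

/ŋ, ɳ, n/ are all [+nasal], [−labial], and no other segment in the inventory matches both values. Dropping any one of them over-generates: [−labial] alone would also admit /s, tʃ, ɖ, θ, …/; [+nasal] alone would also admit /m, ɱ/. No other single listed feature picks out exactly this set either, so fewer than two features will not do.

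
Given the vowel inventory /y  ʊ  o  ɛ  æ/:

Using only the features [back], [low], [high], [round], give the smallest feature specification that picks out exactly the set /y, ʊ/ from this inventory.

/y, ʊ/ are exactly the [+high] segments in the inventory, so a single feature suffices.

[+high]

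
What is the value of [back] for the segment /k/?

/k/ is the voiceless velar stop. The feature [back] marks segments produced with the tongue body retracted; /k/ has this property, so it is [+back].

[+back]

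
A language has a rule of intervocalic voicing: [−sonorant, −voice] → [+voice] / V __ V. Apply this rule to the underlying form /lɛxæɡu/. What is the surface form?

[lɛɣæɡu]

Only /x/ occurs between two vowels (/ɛ/ __ /æ/) and matches the structural description. It is a voiceless velar fricative, so [−sonorant, −voice] holds; changing it to [+voice] with all other features held fixed yields /ɣ/ (voiced velar fricative). No other segment meets both the structural description and the environment, so the output is [lɛɣæɡu].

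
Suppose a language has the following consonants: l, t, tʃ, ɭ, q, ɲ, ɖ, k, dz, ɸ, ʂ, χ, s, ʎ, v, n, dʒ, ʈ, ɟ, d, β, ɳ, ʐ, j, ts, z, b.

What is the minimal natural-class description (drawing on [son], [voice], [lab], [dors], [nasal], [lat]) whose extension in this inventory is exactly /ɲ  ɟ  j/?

[+voice, -lat, +dors]

Every target segment is [+voice], [-lateral], [+dorsal]; each remaining inventory member fails at least one of these. Each conjunct is needed — [-lateral, +dorsal] alone would also admit /q, k, χ/; [+voice, +dorsal] alone would also admit /ʎ/; [+voice, -lateral] alone would also admit /ɖ, dz, v, n, …/ — and no other combination of two listed features has exactly this extension, so three is the minimum.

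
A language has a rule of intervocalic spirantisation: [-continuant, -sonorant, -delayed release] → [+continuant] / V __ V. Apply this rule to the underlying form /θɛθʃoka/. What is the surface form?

/k/ satisfies [-continuant, -sonorant, -delayed release] and sits in V __ V. The [+continuant] counterpart of the voiceless velar stop is /x/. Other segments in /θɛθʃoka/ either fail the structural description or are not in the environment, so the surface form is [θɛθʃoxa].

[θɛθʃoxa]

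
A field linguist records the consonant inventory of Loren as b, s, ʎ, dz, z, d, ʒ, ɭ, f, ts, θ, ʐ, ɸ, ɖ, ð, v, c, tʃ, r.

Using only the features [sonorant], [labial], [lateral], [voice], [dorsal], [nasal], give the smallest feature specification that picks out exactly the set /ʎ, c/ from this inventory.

/ʎ, c/ are exactly the [+dorsal] segments in the inventory, so a single feature suffices.

[+dorsal]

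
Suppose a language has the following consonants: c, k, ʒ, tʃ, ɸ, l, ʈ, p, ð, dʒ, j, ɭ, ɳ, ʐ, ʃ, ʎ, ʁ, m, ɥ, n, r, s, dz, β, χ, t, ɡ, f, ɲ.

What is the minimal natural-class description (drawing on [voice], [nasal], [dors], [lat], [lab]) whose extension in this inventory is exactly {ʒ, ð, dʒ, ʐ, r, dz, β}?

The class [+voice], [−nasal], [−lateral], [−dorsal] has exactly /ʒ, ð, dʒ, ʐ, r, dz, β/ as its extension in this inventory. No smaller conjunction from the listed features achieves this: [−nasal, −lateral, −dorsal] alone would also admit /tʃ, ɸ, ʈ, p, …/; [+voice, −lateral, −dorsal] alone would also admit /ɳ, m, n/; [+voice, −nasal, −dorsal] alone would also admit /l, ɭ/; [+voice, −nasal, −lateral] alone would also admit /j, ʁ, ɥ, ɡ/; and checking the remaining three-feature bundles turns up none with this extension.

[+voice, −nasal, −lat, −dors]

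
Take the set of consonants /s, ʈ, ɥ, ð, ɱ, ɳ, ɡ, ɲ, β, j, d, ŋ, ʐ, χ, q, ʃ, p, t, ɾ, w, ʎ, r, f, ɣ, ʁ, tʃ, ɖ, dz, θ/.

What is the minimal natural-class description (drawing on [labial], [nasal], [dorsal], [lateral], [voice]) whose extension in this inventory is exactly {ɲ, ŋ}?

[+nasal, +dorsal]

/ɲ, ŋ/ are all [+nasal], [+dorsal], and no other segment in the inventory matches both values. Dropping any one of them over-generates: [+dorsal] alone would also admit /ɥ, ɡ, j, χ, …/; [+nasal] alone would also admit /ɱ, ɳ/. No other single listed feature picks out exactly this set either, so fewer than two features will not do.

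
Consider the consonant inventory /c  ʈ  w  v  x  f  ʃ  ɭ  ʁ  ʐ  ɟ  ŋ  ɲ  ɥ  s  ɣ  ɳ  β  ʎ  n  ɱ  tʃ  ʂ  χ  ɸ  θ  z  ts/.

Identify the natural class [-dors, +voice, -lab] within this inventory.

Checking each segment against [-dorsal], [+voice], [-labial]: /ɭ/ (retroflex lateral approximant), /ʐ/ (voiced retroflex fricative), /ɳ/ (retroflex nasal), /n/ (alveolar nasal), /z/ (voiced alveolar fricative) satisfy every feature; every other segment in the inventory fails at least one.

ɭ, ʐ, ɳ, n, z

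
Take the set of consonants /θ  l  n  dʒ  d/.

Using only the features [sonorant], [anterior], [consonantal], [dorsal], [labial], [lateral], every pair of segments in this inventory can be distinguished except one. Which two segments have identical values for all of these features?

d, θ

/d/ (voiced alveolar stop) and /θ/ (voiceless dental fricative) are both [-sonorant], [+anterior], [+consonantal], [-dorsal], [-labial], [-lateral], so none of the listed features separates them. (They do differ in [voice], [continuant] and [distributed], which are not among the given features.) Every other pair in the inventory differs on at least one listed feature.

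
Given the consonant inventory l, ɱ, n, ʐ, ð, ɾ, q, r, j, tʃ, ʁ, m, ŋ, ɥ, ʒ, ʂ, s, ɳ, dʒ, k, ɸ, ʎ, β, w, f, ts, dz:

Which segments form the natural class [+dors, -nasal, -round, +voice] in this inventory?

j, ʁ, ʎ

Checking each segment against [+dorsal], [-nasal], [-round], [+voice]: /j/ (palatal glide), /ʁ/ (voiced uvular fricative), /ʎ/ (palatal lateral approximant) satisfy every feature; every other segment in the inventory fails at least one.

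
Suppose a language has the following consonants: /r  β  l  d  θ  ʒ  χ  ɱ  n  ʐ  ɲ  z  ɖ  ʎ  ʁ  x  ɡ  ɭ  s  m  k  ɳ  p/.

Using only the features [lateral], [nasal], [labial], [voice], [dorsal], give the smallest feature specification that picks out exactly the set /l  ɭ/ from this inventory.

The class [+lateral], [-dorsal] has exactly /l, ɭ/ as its extension in this inventory. No smaller conjunction from the listed features achieves this: [-dorsal] alone would also admit /r, β, d, θ, …/; [+lateral] alone would also admit /ʎ/; and checking the remaining single features turns up none with this extension.

[+lateral, -dorsal]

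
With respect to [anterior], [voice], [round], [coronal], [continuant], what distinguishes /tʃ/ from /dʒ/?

/tʃ/ is the voiceless postalveolar affricate and /dʒ/ is the voiced postalveolar affricate. Both are [-anterior], [-round], [+coronal], [-continuant]. /tʃ/ is [-voice] while /dʒ/ is [+voice], so the distinguishing feature is [voice].

[voice]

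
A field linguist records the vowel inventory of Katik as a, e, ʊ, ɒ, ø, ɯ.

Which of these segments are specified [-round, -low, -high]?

e

The [-round] segments are /a, e, ɯ/.
Then [-low] gives /e, ɯ/.
Intersecting with [-high] leaves /e/.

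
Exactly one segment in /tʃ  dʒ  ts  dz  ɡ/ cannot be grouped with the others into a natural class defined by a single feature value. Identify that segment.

The remaining segments after removing /ɡ/ share [+delayed release]; /ɡ/ (voiced velar stop) is [−delayed release]. For every other candidate removal, the leftover set fails to share any single feature value that the removed segment lacks.

ɡ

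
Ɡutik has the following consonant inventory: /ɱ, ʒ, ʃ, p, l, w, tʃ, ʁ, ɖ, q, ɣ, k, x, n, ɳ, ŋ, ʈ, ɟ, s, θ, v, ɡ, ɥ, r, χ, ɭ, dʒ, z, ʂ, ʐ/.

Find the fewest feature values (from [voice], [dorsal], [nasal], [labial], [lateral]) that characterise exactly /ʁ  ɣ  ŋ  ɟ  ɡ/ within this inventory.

/ʁ, ɣ, ŋ, ɟ, ɡ/ are all [+voice], [-labial], [+dorsal], and no other segment in the inventory matches all three values. Dropping any one of them over-generates: [-labial, +dorsal] alone would also admit /q, k, x, χ/; [+voice, +dorsal] alone would also admit /w, ɥ/; [+voice, -labial] alone would also admit /ʒ, l, ɖ, n, …/. No other combination of two listed features picks out exactly this set either, so fewer than three features will not do.

[+voice, -labial, +dorsal]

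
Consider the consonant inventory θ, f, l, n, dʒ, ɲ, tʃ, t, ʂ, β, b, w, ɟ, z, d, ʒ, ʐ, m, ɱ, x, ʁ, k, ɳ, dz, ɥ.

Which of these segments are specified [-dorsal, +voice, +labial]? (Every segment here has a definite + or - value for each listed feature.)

β, b, m, ɱ

Eliminate segments failing any feature: /θ, f, tʃ, t, ʂ/ are [-voice]; /l, n, dʒ, z, d, ʒ, ʐ, ɳ, dz/ are [-labial]; /ɲ, w, ɟ, x, ʁ, k, ɥ/ are [+dorsal]. The remaining /β, b, m, ɱ/ satisfy [-dorsal], [+voice], [+labial].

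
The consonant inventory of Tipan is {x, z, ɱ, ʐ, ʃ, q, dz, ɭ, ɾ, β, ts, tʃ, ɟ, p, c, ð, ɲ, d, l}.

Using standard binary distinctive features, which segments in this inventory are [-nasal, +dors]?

x, q, ɟ, c

The [-nasal] segments are /x, z, ʐ, ʃ, q, dz, ɭ, ɾ, β, ts, tʃ, ɟ, p, c, ð, d, l/.
Of those, [+dorsal] leaves /x, q, ɟ, c/.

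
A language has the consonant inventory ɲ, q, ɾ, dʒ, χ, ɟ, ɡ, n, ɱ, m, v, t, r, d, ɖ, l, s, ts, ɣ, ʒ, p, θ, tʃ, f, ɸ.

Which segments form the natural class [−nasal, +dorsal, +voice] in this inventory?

ɟ, ɡ, ɣ

The [−nasal] segments are /q, ɾ, dʒ, χ, ɟ, ɡ, v, t, r, d, ɖ, l, s, ts, ɣ, ʒ, p, θ, tʃ, f, ɸ/.
Intersecting with [+dorsal] gives /q, χ, ɟ, ɡ, ɣ/.
Then [+voice] leaves /ɟ, ɡ, ɣ/.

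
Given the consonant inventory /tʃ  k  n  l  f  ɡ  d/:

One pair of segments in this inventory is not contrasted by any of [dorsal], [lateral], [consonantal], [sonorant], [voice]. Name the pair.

/tʃ/ (voiceless postalveolar affricate) and /f/ (voiceless labiodental fricative) are both [-dorsal], [-lateral], [+consonantal], [-sonorant], [-voice], so none of the listed features separates them. (They do differ in [continuant], [labial] and [coronal], which are not among the given features.) Every other pair in the inventory differs on at least one listed feature.

tʃ, f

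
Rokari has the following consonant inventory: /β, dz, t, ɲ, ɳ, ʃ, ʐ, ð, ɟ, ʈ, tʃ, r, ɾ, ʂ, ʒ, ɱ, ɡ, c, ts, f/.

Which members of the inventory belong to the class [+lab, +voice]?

Eliminate segments failing any feature: /dz, t, ɲ, ɳ, ʃ, ʐ, ð, ɟ, ʈ, tʃ, r, ɾ, ʂ, ʒ, ɡ, c, ts/ are [−labial]; /f/ is [−voice]. The remaining /β, ɱ/ satisfy [+labial], [+voice].

β, ɱ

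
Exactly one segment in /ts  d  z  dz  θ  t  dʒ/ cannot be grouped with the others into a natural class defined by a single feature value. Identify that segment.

dʒ

[anterior] groups all but one: /dz, d, t, ts, θ, z/ share [+anterior] while /dʒ/ (voiced postalveolar affricate) alone is [−anterior]. Removing any other segment would not leave a single-feature class that excludes it.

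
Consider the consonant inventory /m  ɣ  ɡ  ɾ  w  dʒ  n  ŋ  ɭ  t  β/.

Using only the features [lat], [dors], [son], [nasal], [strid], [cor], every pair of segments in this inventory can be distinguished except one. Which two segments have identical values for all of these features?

ɣ, ɡ

Both /ɣ/ and /ɡ/ are [−lateral], [+dorsal], [−sonorant], [−nasal], [−strident], [−coronal]. Since the list omits [continuant] — which does distinguish the voiced velar fricative from the voiced velar stop — this pair collapses; all other pairs remain distinct.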